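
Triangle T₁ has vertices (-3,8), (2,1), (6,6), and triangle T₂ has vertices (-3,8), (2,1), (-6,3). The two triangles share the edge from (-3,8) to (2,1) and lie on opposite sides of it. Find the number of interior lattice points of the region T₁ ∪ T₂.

48

The union is the simple quadrilateral with vertices (-3,8), (6,6), (2,1), (-6,3) in order.
Using the shoelace formula, 2A = |((-3)·6 − 6·8) + (6·1 − 2·6) + (2·3 − (-6)·1) + ((-6)·8 − (-3)·3)| = 99, so the area is 49.5.
The number of boundary lattice points is Σ gcd(|Δx|,|Δy|) = gcd(9,2) + gcd(4,5) + gcd(8,2) + gcd(3,5) = 1+1+2+1 = 5.
By Pick's theorem I = A − B/2 + 1 = 49.5 − 5/2 + 1 = 48.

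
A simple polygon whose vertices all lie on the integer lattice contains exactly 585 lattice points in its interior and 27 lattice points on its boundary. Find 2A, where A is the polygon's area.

1195

By Pick's theorem, A = I + B/2 − 1 = 585 + 27/2 − 1 = 1195/2.
Hence 2A = 1195.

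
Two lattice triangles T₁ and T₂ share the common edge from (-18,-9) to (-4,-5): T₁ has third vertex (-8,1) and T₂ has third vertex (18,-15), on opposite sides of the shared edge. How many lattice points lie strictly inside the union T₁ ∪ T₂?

The union is the simple quadrilateral with vertices (-18,-9), (-8,1), (-4,-5), (18,-15) in order.
Using the shoelace formula, 2A = |[(-18)·1 − (-8)·(-9)] + [(-8)·(-5) − (-4)·1] + [(-4)·(-15) − 18·(-5)] + [18·(-9) − (-18)·(-15)]| = 328, so the area is 164.
Summing gcd(|Δx|,|Δy|) over the edges gives the boundary count: gcd(10,10) + gcd(4,6) + gcd(22,10) + gcd(36,6) = 10+2+2+6 = 20.
By Pick's theorem I = A − B/2 + 1 = 164 − 20/2 + 1 = 155.

155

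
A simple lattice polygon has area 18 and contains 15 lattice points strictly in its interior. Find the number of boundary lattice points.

8

Pick's theorem gives A = I + B/2 − 1, so B = 2(A − I + 1) = 2(18 − 15 + 1) = 8.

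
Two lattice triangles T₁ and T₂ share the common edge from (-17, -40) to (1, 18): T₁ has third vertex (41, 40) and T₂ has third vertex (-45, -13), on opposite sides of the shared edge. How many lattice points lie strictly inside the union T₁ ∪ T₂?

2015

The union is the simple quadrilateral with vertices (-17, -40), (41, 40), (1, 18), (-45, -13) in order.
Using the shoelace formula, 2A = |[(-17)·40 − 41·(-40)] + [41·18 − 1·40] + [1·(-13) − (-45)·18] + [(-45)·(-40) − (-17)·(-13)]| = 4034, so the area is 2017.
Along each edge there are gcd(|Δx|,|Δy|)+1 lattice points, so counting each shared vertex once the boundary has gcd(58,80) + gcd(40,22) + gcd(46,31) + gcd(28,27) = 2+2+1+1 = 6.
By Pick's theorem I = A − B/2 + 1 = 2017 − 6/2 + 1 = 2015.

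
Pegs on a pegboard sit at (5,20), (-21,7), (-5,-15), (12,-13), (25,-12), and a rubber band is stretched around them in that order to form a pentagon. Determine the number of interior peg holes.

The shoelace formula gives twice the area as |[5·7 − (-21)·20] + [(-21)·(-15) − (-5)·7] + [(-5)·(-13) − 12·(-15)] + [12·(-12) − 25·(-13)] + [25·20 − 5·(-12)]| = 1791, so the area is 895.5.
Summing gcd(|Δx|,|Δy|) over the edges gives the boundary count: gcd(26,13) + gcd(16,22) + gcd(17,2) + gcd(13,1) + gcd(20,32) = 13+2+1+1+4 = 21.
Pick's theorem gives I = A − B/2 + 1 = 895.5 − 21/2 + 1 = 886.

886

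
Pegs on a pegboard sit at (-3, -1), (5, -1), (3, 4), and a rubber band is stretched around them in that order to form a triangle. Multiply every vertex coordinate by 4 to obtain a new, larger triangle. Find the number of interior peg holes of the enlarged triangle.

Using the shoelace formula, 2A = |((-3)·(-1) − 5·(-1)) + (5·4 − 3·(-1)) + (3·(-1) − (-3)·4)| = 40, so the area is 20.
Summing gcd(|Δx|,|Δy|) over the edges gives the boundary count: gcd(8,0) + gcd(2,5) + gcd(6,5) = 8+1+1 = 10.
Scaling by 4 multiplies the area by 4² = 16 (so the new area is 320) and multiplies the boundary lattice-point count by 4, giving 40.
By Pick's theorem, the interior count of the dilated polygon is 320 − 40/2 + 1 = 301.

301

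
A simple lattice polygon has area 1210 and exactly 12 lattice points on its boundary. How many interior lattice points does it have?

1205

From Pick's theorem, I = A − B/2 + 1 = 1210 − 12/2 + 1 = 1205.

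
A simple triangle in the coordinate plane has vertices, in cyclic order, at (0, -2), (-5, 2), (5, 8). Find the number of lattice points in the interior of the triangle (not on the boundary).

By the shoelace formula, twice the signed area is |(0·2 − (-5)·(-2)) + ((-5)·8 − 5·2) + (5·(-2) − 0·8)| = 70, so the area is 35.
Along each edge there are gcd(|Δx|,|Δy|)+1 lattice points, so counting each shared vertex once the boundary has gcd(5,4) + gcd(10,6) + gcd(5,10) = 1+2+5 = 8.
By Pick's theorem A = I + B/2 − 1, so I = 35 − 8/2 + 1 = 32.

32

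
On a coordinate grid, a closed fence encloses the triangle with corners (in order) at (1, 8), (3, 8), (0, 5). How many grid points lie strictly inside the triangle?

The shoelace formula gives twice the area as |(1·8 − 3·8) + (3·5 − 0·8) + (0·8 − 1·5)| = 6, so the area is 3.
Along each edge there are gcd(|Δx|,|Δy|)+1 lattice points, so counting each shared vertex once the boundary has gcd(2,0) + gcd(3,3) + gcd(1,3) = 2+3+1 = 6.
Pick's theorem gives I = A − B/2 + 1 = 3 − 6/2 + 1 = 1.

1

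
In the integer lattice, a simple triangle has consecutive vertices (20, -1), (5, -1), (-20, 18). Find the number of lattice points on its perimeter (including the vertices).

17

Along each edge there are gcd(|Δx|,|Δy|)+1 lattice points, so counting each shared vertex once the boundary has gcd(15,0) + gcd(25,19) + gcd(40,19) = 15+1+1 = 17.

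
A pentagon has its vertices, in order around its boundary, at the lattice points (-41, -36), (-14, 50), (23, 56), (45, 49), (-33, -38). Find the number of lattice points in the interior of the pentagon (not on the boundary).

By the shoelace formula, twice the signed area is |[(-41)·50 − (-14)·(-36)] + [(-14)·56 − 23·50] + [23·49 − 45·56] + [45·(-38) − (-33)·49] + [(-33)·(-36) − (-41)·(-38)]| = 6344, so the area is 3172.
The number of boundary lattice points is Σ gcd(|Δx|,|Δy|) = gcd(27,86) + gcd(37,6) + gcd(22,7) + gcd(78,87) + gcd(8,2) = 1+1+1+3+2 = 8.
Pick's theorem gives I = A − B/2 + 1 = 3172 − 8/2 + 1 = 3169.

3169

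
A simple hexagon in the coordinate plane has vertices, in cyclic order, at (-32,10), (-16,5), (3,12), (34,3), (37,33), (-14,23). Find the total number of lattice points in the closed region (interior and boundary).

The shoelace formula gives twice the area as |((-32)·5 − (-16)·10) + ((-16)·12 − 3·5) + (3·3 − 34·12) + (34·33 − 37·3) + (37·23 − (-14)·33) + ((-14)·10 − (-32)·23)| = 2314, so the area is 1157.
The number of boundary lattice points is Σ gcd(|Δx|,|Δy|) = gcd(16,5) + gcd(19,7) + gcd(31,9) + gcd(3,30) + gcd(51,10) + gcd(18,13) = 1+1+1+3+1+1 = 8.
Pick's theorem gives I = A − B/2 + 1 = 1157 − 8/2 + 1 = 1154, so the closed region contains I + B = 1154 + 8 = 1162 lattice points.

1162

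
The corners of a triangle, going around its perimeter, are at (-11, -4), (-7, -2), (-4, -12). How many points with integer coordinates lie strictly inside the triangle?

By the shoelace formula, twice the signed area is |[(-11)·(-2) − (-7)·(-4)] + [(-7)·(-12) − (-4)·(-2)] + [(-4)·(-4) − (-11)·(-12)]| = 46, so the area is 23.
Summing gcd(|Δx|,|Δy|) over the edges gives the boundary count: gcd(4,2) + gcd(3,10) + gcd(7,8) = 2+1+1 = 4.
Pick's theorem gives I = A − B/2 + 1 = 23 − 4/2 + 1 = 22.

22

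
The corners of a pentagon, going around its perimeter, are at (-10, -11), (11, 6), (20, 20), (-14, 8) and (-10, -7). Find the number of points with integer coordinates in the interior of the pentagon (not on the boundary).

406

Using the shoelace formula, 2A = |[(-10)·6 − 11·(-11)] + [11·20 − 20·6] + [20·8 − (-14)·20] + [(-14)·(-7) − (-10)·8] + [(-10)·(-11) − (-10)·(-7)]| = 819, so the area is 819/2.
Summing gcd(|Δx|,|Δy|) over the edges gives the boundary count: gcd(21,17) + gcd(9,14) + gcd(34,12) + gcd(4,15) + gcd(0,4) = 1+1+2+1+4 = 9.
Pick's theorem gives I = A − B/2 + 1 = 819/2 − 9/2 + 1 = 406.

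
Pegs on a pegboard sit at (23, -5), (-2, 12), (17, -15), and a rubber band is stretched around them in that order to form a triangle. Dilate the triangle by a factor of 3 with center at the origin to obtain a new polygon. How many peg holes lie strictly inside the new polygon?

Using the shoelace formula, 2A = |(23·12 − (-2)·(-5)) + ((-2)·(-15) − 17·12) + (17·(-5) − 23·(-15))| = 352, so the area is 176.
The number of boundary lattice points is Σ gcd(|Δx|,|Δy|) = gcd(25,17) + gcd(19,27) + gcd(6,10) = 1+1+2 = 4.
Scaling by 3 multiplies the area by 3² = 9 (so the new area is 1584) and multiplies the boundary lattice-point count by 3, giving 12.
By Pick's theorem, the interior count of the dilated polygon is 1584 − 12/2 + 1 = 1579.

1579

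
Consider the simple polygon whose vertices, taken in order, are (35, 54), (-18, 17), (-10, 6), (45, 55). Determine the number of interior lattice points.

656

Using the shoelace formula, 2A = |[35·17 − (-18)·54] + [(-18)·6 − (-10)·17] + [(-10)·55 − 45·6] + [45·54 − 35·55]| = 1314, so the area is 657.
The number of boundary lattice points is Σ gcd(|Δx|,|Δy|) = gcd(53,37) + gcd(8,11) + gcd(55,49) + gcd(10,1) = 1+1+1+1 = 4.
By Pick's theorem A = I + B/2 − 1, so I = 657 − 4/2 + 1 = 656.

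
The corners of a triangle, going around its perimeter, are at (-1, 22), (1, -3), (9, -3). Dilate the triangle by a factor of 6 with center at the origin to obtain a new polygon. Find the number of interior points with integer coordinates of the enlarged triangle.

3559

By the shoelace formula, twice the signed area is |[(-1)·(-3) − 1·22] + [1·(-3) − 9·(-3)] + [9·22 − (-1)·(-3)]| = 200, so the area is 100.
Summing gcd(|Δx|,|Δy|) over the edges gives the boundary count: gcd(2,25) + gcd(8,0) + gcd(10,25) = 1+8+5 = 14.
Scaling by 6 multiplies the area by 6² = 36 (so the new area is 3600) and multiplies the boundary lattice-point count by 6, giving 84.
By Pick's theorem, the interior count of the dilated polygon is 3600 − 84/2 + 1 = 3559.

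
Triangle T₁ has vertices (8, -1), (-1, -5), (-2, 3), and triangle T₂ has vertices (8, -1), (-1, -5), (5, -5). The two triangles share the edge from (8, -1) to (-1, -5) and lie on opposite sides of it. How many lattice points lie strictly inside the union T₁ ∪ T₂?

46

The union is the simple quadrilateral with vertices (8, -1), (-2, 3), (-1, -5), (5, -5) in order.
Using the shoelace formula, 2A = |[8·3 − (-2)·(-1)] + [(-2)·(-5) − (-1)·3] + [(-1)·(-5) − 5·(-5)] + [5·(-1) − 8·(-5)]| = 100, so the area is 50.
Along each edge there are gcd(|Δx|,|Δy|)+1 lattice points, so counting each shared vertex once the boundary has gcd(10,4) + gcd(1,8) + gcd(6,0) + gcd(3,4) = 2+1+6+1 = 10.
By Pick's theorem I = A − B/2 + 1 = 50 − 10/2 + 1 = 46.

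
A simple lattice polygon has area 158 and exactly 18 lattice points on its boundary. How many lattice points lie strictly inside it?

From Pick's theorem, I = A − B/2 + 1 = 158 − 18/2 + 1 = 150.

150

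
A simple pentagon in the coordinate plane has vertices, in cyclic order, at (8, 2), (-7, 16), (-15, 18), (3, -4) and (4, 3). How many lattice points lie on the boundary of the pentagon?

7

Along each edge there are gcd(|Δx|,|Δy|)+1 lattice points, so counting each shared vertex once the boundary has gcd(15,14) + gcd(8,2) + gcd(18,22) + gcd(1,7) + gcd(4,1) = 1+2+2+1+1 = 7.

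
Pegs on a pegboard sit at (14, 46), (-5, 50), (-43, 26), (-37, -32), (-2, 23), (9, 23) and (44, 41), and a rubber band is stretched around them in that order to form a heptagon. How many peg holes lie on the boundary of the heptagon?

27

Along each edge there are gcd(|Δx|,|Δy|)+1 lattice points, so counting each shared vertex once the boundary has gcd(19,4) + gcd(38,24) + gcd(6,58) + gcd(35,55) + gcd(11,0) + gcd(35,18) + gcd(30,5) = 1+2+2+5+11+1+5 = 27.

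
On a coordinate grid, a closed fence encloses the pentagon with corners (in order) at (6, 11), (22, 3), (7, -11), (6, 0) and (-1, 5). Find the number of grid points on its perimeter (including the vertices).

Along each edge there are gcd(|Δx|,|Δy|)+1 lattice points, so counting each shared vertex once the boundary has gcd(16,8) + gcd(15,14) + gcd(1,11) + gcd(7,5) + gcd(7,6) = 8+1+1+1+1 = 12.

12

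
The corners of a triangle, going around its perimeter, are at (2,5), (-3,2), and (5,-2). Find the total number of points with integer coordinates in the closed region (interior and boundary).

By the shoelace formula, twice the signed area is |[2·2 − (-3)·5] + [(-3)·(-2) − 5·2] + [5·5 − 2·(-2)]| = 44, so the area is 22.
The number of boundary lattice points is Σ gcd(|Δx|,|Δy|) = gcd(5,3) + gcd(8,4) + gcd(3,7) = 1+4+1 = 6.
Pick's theorem gives I = A − B/2 + 1 = 22 − 6/2 + 1 = 20, so the closed region contains I + B = 20 + 6 = 26 lattice points.

26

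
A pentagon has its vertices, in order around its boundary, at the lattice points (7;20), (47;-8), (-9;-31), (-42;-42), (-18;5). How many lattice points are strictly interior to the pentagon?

By the shoelace formula, twice the signed area is |(7·(-8) − 47·20) + (47·(-31) − (-9)·(-8)) + ((-9)·(-42) − (-42)·(-31)) + ((-42)·5 − (-18)·(-42)) + ((-18)·20 − 7·5)| = 4810, so the area is 2405.
Summing gcd(|Δx|,|Δy|) over the edges gives the boundary count: gcd(40,28) + gcd(56,23) + gcd(33,11) + gcd(24,47) + gcd(25,15) = 4+1+11+1+5 = 22.
By Pick's theorem A = I + B/2 − 1, so I = 2405 − 22/2 + 1 = 2395.

2395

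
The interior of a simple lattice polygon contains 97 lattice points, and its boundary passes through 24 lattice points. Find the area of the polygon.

108

Pick's theorem states A = I + B/2 − 1, so A = 97 + 24/2 − 1 = 108.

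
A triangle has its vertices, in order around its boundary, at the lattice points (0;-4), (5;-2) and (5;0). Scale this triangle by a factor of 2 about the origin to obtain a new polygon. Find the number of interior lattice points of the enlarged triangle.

By the shoelace formula, twice the signed area is |[0·(-2) − 5·(-4)] + [5·0 − 5·(-2)] + [5·(-4) − 0·0]| = 10, so the area is 5.
Along each edge there are gcd(|Δx|,|Δy|)+1 lattice points, so counting each shared vertex once the boundary has gcd(5,2) + gcd(0,2) + gcd(5,4) = 1+2+1 = 4.
Scaling by 2 multiplies the area by 2² = 4 (so the new area is 20) and multiplies the boundary lattice-point count by 2, giving 8.
By Pick's theorem, the interior count of the dilated polygon is 20 − 8/2 + 1 = 17.

17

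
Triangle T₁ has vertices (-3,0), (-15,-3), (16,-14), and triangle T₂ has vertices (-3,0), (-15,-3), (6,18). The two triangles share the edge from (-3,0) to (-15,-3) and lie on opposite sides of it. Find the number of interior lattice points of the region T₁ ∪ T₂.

The union is the simple quadrilateral with vertices (-3,0), (16,-14), (-15,-3), (6,18) in order.
Using the shoelace formula, 2A = |((-3)·(-14) − 16·0) + (16·(-3) − (-15)·(-14)) + ((-15)·18 − 6·(-3)) + (6·0 − (-3)·18)| = 414, so the area is 207.
The number of boundary lattice points is Σ gcd(|Δx|,|Δy|) = gcd(19,14) + gcd(31,11) + gcd(21,21) + gcd(9,18) = 1+1+21+9 = 32.
By Pick's theorem I = A − B/2 + 1 = 207 − 32/2 + 1 = 192.

192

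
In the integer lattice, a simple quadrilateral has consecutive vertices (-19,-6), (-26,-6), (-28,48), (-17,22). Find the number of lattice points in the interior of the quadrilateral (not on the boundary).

364

Using the shoelace formula, 2A = |((-19)·(-6) − (-26)·(-6)) + ((-26)·48 − (-28)·(-6)) + ((-28)·22 − (-17)·48) + ((-17)·(-6) − (-19)·22)| = 738, so the area is 369.
Summing gcd(|Δx|,|Δy|) over the edges gives the boundary count: gcd(7,0) + gcd(2,54) + gcd(11,26) + gcd(2,28) = 7+2+1+2 = 12.
By Pick's theorem A = I + B/2 − 1, so I = 369 − 12/2 + 1 = 364.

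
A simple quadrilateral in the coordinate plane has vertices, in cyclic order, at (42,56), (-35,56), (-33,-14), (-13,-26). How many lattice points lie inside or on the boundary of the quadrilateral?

The shoelace formula gives twice the area as |(42·56 − (-35)·56) + ((-35)·(-14) − (-33)·56) + ((-33)·(-26) − (-13)·(-14)) + ((-13)·56 − 42·(-26))| = 7690, so the area is 3845.
Along each edge there are gcd(|Δx|,|Δy|)+1 lattice points, so counting each shared vertex once the boundary has gcd(77,0) + gcd(2,70) + gcd(20,12) + gcd(55,82) = 77+2+4+1 = 84.
Pick's theorem gives I = A − B/2 + 1 = 3845 − 84/2 + 1 = 3804, so the closed region contains I + B = 3804 + 84 = 3888 lattice points.

3888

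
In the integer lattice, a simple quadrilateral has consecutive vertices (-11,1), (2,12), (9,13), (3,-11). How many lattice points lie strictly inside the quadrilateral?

232

Using the shoelace formula, 2A = |[(-11)·12 − 2·1] + [2·13 − 9·12] + [9·(-11) − 3·13] + [3·1 − (-11)·(-11)]| = 472, so the area is 236.
Along each edge there are gcd(|Δx|,|Δy|)+1 lattice points, so counting each shared vertex once the boundary has gcd(13,11) + gcd(7,1) + gcd(6,24) + gcd(14,12) = 1+1+6+2 = 10.
By Pick's theorem A = I + B/2 − 1, so I = 236 − 10/2 + 1 = 232.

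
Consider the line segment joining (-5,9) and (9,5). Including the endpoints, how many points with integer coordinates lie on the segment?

3

The number of lattice points on a segment between lattice points is gcd(|Δx|,|Δy|) + 1 = gcd(14,4) + 1 = 2 + 1 = 3.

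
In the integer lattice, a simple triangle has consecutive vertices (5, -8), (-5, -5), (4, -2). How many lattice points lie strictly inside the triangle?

By the shoelace formula, twice the signed area is |(5·(-5) − (-5)·(-8)) + ((-5)·(-2) − 4·(-5)) + (4·(-8) − 5·(-2))| = 57, so the area is 57/2.
Summing gcd(|Δx|,|Δy|) over the edges gives the boundary count: gcd(10,3) + gcd(9,3) + gcd(1,6) = 1+3+1 = 5.
By Pick's theorem A = I + B/2 − 1, so I = 57/2 − 5/2 + 1 = 27.

27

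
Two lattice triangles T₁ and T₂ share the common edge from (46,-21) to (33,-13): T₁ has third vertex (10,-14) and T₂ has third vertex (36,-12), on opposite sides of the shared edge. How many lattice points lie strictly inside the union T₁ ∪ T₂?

116

The union is the simple quadrilateral with vertices (46,-21), (10,-14), (33,-13), (36,-12) in order.
Using the shoelace formula, 2A = |[46·(-14) − 10·(-21)] + [10·(-13) − 33·(-14)] + [33·(-12) − 36·(-13)] + [36·(-21) − 46·(-12)]| = 234, so the area is 117.
Along each edge there are gcd(|Δx|,|Δy|)+1 lattice points, so counting each shared vertex once the boundary has gcd(36,7) + gcd(23,1) + gcd(3,1) + gcd(10,9) = 1+1+1+1 = 4.
By Pick's theorem I = A − B/2 + 1 = 117 − 4/2 + 1 = 116.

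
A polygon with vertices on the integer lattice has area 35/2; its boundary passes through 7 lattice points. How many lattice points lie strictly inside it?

Pick's theorem A = I + B/2 − 1 rearranges to I = A − B/2 + 1 = 35/2 − 7/2 + 1 = 15.

15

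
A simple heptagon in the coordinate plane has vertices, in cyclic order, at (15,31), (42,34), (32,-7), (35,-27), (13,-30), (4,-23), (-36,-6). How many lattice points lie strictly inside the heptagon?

2771

The shoelace formula gives twice the area as |[15·34 − 42·31] + [42·(-7) − 32·34] + [32·(-27) − 35·(-7)] + [35·(-30) − 13·(-27)] + [13·(-23) − 4·(-30)] + [4·(-6) − (-36)·(-23)] + [(-36)·31 − 15·(-6)]| = 5549, so the area is 5549/2.
Summing gcd(|Δx|,|Δy|) over the edges gives the boundary count: gcd(27,3) + gcd(10,41) + gcd(3,20) + gcd(22,3) + gcd(9,7) + gcd(40,17) + gcd(51,37) = 3+1+1+1+1+1+1 = 9.
Pick's theorem gives I = A − B/2 + 1 = 5549/2 − 9/2 + 1 = 2771.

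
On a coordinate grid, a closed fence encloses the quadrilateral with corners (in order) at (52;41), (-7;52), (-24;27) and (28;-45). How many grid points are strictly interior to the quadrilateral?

The shoelace formula gives twice the area as |(52·52 − (-7)·41) + ((-7)·27 − (-24)·52) + ((-24)·(-45) − 28·27) + (28·41 − 52·(-45))| = 7862, so the area is 3931.
Along each edge there are gcd(|Δx|,|Δy|)+1 lattice points, so counting each shared vertex once the boundary has gcd(59,11) + gcd(17,25) + gcd(52,72) + gcd(24,86) = 1+1+4+2 = 8.
Pick's theorem gives I = A − B/2 + 1 = 3931 − 8/2 + 1 = 3928.

3928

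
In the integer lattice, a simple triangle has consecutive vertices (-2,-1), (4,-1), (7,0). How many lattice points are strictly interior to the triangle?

The shoelace formula gives twice the area as |[(-2)·(-1) − 4·(-1)] + [4·0 − 7·(-1)] + [7·(-1) − (-2)·0]| = 6, so the area is 3.
The number of boundary lattice points is Σ gcd(|Δx|,|Δy|) = gcd(6,0) + gcd(3,1) + gcd(9,1) = 6+1+1 = 8.
Pick's theorem gives I = A − B/2 + 1 = 3 − 8/2 + 1 = 0.

0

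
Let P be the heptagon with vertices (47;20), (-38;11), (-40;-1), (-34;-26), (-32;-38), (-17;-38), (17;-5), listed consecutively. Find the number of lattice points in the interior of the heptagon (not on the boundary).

2536

The shoelace formula gives twice the area as |(47·11 − (-38)·20) + ((-38)·(-1) − (-40)·11) + ((-40)·(-26) − (-34)·(-1)) + ((-34)·(-38) − (-32)·(-26)) + ((-32)·(-38) − (-17)·(-38)) + ((-17)·(-5) − 17·(-38)) + (17·20 − 47·(-5))| = 5097, so the area is 2548.5.
The number of boundary lattice points is Σ gcd(|Δx|,|Δy|) = gcd(85,9) + gcd(2,12) + gcd(6,25) + gcd(2,12) + gcd(15,0) + gcd(34,33) + gcd(30,25) = 1+2+1+2+15+1+5 = 27.
By Pick's theorem A = I + B/2 − 1, so I = 2548.5 − 27/2 + 1 = 2536.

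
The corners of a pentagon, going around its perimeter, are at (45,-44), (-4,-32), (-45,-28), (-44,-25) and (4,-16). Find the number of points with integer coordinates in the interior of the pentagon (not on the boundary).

849

By the shoelace formula, twice the signed area is |(45·(-32) − (-4)·(-44)) + ((-4)·(-28) − (-45)·(-32)) + ((-45)·(-25) − (-44)·(-28)) + ((-44)·(-16) − 4·(-25)) + (4·(-44) − 45·(-16))| = 1703, so the area is 851.5.
Along each edge there are gcd(|Δx|,|Δy|)+1 lattice points, so counting each shared vertex once the boundary has gcd(49,12) + gcd(41,4) + gcd(1,3) + gcd(48,9) + gcd(41,28) = 1+1+1+3+1 = 7.
By Pick's theorem A = I + B/2 − 1, so I = 851.5 − 7/2 + 1 = 849.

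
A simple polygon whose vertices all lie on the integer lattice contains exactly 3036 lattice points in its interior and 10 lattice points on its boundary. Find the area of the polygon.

Pick's theorem states A = I + B/2 − 1, so A = 3036 + 10/2 − 1 = 3040.

3040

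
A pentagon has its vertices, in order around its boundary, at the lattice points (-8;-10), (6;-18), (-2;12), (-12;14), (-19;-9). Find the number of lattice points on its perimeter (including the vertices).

Summing gcd(|Δx|,|Δy|) over the edges gives the boundary count: gcd(14,8) + gcd(8,30) + gcd(10,2) + gcd(7,23) + gcd(11,1) = 2+2+2+1+1 = 8.

8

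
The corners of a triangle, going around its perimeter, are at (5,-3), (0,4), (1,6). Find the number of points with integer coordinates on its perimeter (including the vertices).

3

Along each edge there are gcd(|Δx|,|Δy|)+1 lattice points, so counting each shared vertex once the boundary has gcd(5,7) + gcd(1,2) + gcd(4,9) = 1+1+1 = 3.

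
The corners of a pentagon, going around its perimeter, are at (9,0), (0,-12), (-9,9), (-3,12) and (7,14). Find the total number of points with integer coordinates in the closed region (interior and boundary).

282

The shoelace formula gives twice the area as |[9·(-12) − 0·0] + [0·9 − (-9)·(-12)] + [(-9)·12 − (-3)·9] + [(-3)·14 − 7·12] + [7·0 − 9·14]| = 549, so the area is 274.5.
Summing gcd(|Δx|,|Δy|) over the edges gives the boundary count: gcd(9,12) + gcd(9,21) + gcd(6,3) + gcd(10,2) + gcd(2,14) = 3+3+3+2+2 = 13.
Pick's theorem gives I = A − B/2 + 1 = 274.5 − 13/2 + 1 = 269, so the closed region contains I + B = 269 + 13 = 282 lattice points.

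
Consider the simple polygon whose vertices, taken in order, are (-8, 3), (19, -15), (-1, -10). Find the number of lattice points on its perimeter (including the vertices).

Along each edge there are gcd(|Δx|,|Δy|)+1 lattice points, so counting each shared vertex once the boundary has gcd(27,18) + gcd(20,5) + gcd(7,13) = 9+5+1 = 15.

15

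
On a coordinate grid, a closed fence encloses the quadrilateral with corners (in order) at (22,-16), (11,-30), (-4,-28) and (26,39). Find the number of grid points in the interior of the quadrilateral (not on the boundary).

By the shoelace formula, twice the signed area is |(22·(-30) − 11·(-16)) + (11·(-28) − (-4)·(-30)) + ((-4)·39 − 26·(-28)) + (26·(-16) − 22·39)| = 1614, so the area is 807.
Along each edge there are gcd(|Δx|,|Δy|)+1 lattice points, so counting each shared vertex once the boundary has gcd(11,14) + gcd(15,2) + gcd(30,67) + gcd(4,55) = 1+1+1+1 = 4.
Pick's theorem gives I = A − B/2 + 1 = 807 − 4/2 + 1 = 806.

806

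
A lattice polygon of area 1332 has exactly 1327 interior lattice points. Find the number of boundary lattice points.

Pick's theorem gives A = I + B/2 − 1, so B = 2(A − I + 1) = 2(1332 − 1327 + 1) = 12.

12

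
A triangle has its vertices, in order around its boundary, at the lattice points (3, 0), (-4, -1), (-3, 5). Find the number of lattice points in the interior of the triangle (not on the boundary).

The shoelace formula gives twice the area as |(3·(-1) − (-4)·0) + ((-4)·5 − (-3)·(-1)) + ((-3)·0 − 3·5)| = 41, so the area is 41/2.
Summing gcd(|Δx|,|Δy|) over the edges gives the boundary count: gcd(7,1) + gcd(1,6) + gcd(6,5) = 1+1+1 = 3.
By Pick's theorem A = I + B/2 − 1, so I = 41/2 − 3/2 + 1 = 20.

20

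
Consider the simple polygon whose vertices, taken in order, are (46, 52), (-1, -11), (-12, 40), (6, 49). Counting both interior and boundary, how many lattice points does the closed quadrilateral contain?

1705

The shoelace formula gives twice the area as |[46·(-11) − (-1)·52] + [(-1)·40 − (-12)·(-11)] + [(-12)·49 − 6·40] + [6·52 − 46·49]| = 3396, so the area is 1698.
Along each edge there are gcd(|Δx|,|Δy|)+1 lattice points, so counting each shared vertex once the boundary has gcd(47,63) + gcd(11,51) + gcd(18,9) + gcd(40,3) = 1+1+9+1 = 12.
Pick's theorem gives I = A − B/2 + 1 = 1698 − 12/2 + 1 = 1693, so the closed region contains I + B = 1693 + 12 = 1705 lattice points.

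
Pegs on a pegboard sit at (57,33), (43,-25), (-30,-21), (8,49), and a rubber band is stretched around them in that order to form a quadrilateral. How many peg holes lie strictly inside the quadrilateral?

By the shoelace formula, twice the signed area is |(57·(-25) − 43·33) + (43·(-21) − (-30)·(-25)) + ((-30)·49 − 8·(-21)) + (8·33 − 57·49)| = 8328, so the area is 4164.
The number of boundary lattice points is Σ gcd(|Δx|,|Δy|) = gcd(14,58) + gcd(73,4) + gcd(38,70) + gcd(49,16) = 2+1+2+1 = 6.
By Pick's theorem A = I + B/2 − 1, so I = 4164 − 6/2 + 1 = 4162.

4162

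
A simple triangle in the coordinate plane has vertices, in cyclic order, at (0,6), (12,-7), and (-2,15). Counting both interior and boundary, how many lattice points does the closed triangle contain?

By the shoelace formula, twice the signed area is |(0·(-7) − 12·6) + (12·15 − (-2)·(-7)) + ((-2)·6 − 0·15)| = 82, so the area is 41.
Summing gcd(|Δx|,|Δy|) over the edges gives the boundary count: gcd(12,13) + gcd(14,22) + gcd(2,9) = 1+2+1 = 4.
Pick's theorem gives I = A − B/2 + 1 = 41 − 4/2 + 1 = 40, so the closed region contains I + B = 40 + 4 = 44 lattice points.

44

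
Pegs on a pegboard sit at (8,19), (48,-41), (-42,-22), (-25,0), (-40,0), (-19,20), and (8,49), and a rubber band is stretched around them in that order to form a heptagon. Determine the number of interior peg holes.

3316

Using the shoelace formula, 2A = |[8·(-41) − 48·19] + [48·(-22) − (-42)·(-41)] + [(-42)·0 − (-25)·(-22)] + [(-25)·0 − (-40)·0] + [(-40)·20 − (-19)·0] + [(-19)·49 − 8·20] + [8·19 − 8·49]| = 6699, so the area is 6699/2.
Summing gcd(|Δx|,|Δy|) over the edges gives the boundary count: gcd(40,60) + gcd(90,19) + gcd(17,22) + gcd(15,0) + gcd(21,20) + gcd(27,29) + gcd(0,30) = 20+1+1+15+1+1+30 = 69.
Pick's theorem gives I = A − B/2 + 1 = 6699/2 − 69/2 + 1 = 3316.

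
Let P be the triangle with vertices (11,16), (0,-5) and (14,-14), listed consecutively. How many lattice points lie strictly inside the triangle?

195

Using the shoelace formula, 2A = |[11·(-5) − 0·16] + [0·(-14) − 14·(-5)] + [14·16 − 11·(-14)]| = 393, so the area is 196.5.
Summing gcd(|Δx|,|Δy|) over the edges gives the boundary count: gcd(11,21) + gcd(14,9) + gcd(3,30) = 1+1+3 = 5.
Pick's theorem gives I = A − B/2 + 1 = 196.5 − 5/2 + 1 = 195.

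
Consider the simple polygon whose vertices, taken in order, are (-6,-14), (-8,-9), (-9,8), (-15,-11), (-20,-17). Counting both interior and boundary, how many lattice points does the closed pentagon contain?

The shoelace formula gives twice the area as |((-6)·(-9) − (-8)·(-14)) + ((-8)·8 − (-9)·(-9)) + ((-9)·(-11) − (-15)·8) + ((-15)·(-17) − (-20)·(-11)) + ((-20)·(-14) − (-6)·(-17))| = 229, so the area is 229/2.
The number of boundary lattice points is Σ gcd(|Δx|,|Δy|) = gcd(2,5) + gcd(1,17) + gcd(6,19) + gcd(5,6) + gcd(14,3) = 1+1+1+1+1 = 5.
Pick's theorem gives I = A − B/2 + 1 = 229/2 − 5/2 + 1 = 113, so the closed region contains I + B = 113 + 5 = 118 lattice points.

118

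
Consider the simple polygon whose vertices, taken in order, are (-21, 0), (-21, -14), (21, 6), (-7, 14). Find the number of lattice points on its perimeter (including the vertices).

34

Summing gcd(|Δx|,|Δy|) over the edges gives the boundary count: gcd(0,14) + gcd(42,20) + gcd(28,8) + gcd(14,14) = 14+2+4+14 = 34.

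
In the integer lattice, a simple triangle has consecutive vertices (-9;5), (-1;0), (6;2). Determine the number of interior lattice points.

24

By the shoelace formula, twice the signed area is |[(-9)·0 − (-1)·5] + [(-1)·2 − 6·0] + [6·5 − (-9)·2]| = 51, so the area is 51/2.
Summing gcd(|Δx|,|Δy|) over the edges gives the boundary count: gcd(8,5) + gcd(7,2) + gcd(15,3) = 1+1+3 = 5.
By Pick's theorem A = I + B/2 − 1, so I = 51/2 − 5/2 + 1 = 24.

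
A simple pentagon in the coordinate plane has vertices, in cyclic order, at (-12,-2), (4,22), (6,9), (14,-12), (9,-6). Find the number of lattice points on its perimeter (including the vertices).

12

Summing gcd(|Δx|,|Δy|) over the edges gives the boundary count: gcd(16,24) + gcd(2,13) + gcd(8,21) + gcd(5,6) + gcd(21,4) = 8+1+1+1+1 = 12.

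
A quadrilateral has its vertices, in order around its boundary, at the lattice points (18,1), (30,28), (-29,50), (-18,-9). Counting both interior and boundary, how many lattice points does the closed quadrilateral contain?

2050

Using the shoelace formula, 2A = |(18·28 − 30·1) + (30·50 − (-29)·28) + ((-29)·(-9) − (-18)·50) + ((-18)·1 − 18·(-9))| = 4091, so the area is 4091/2.
Summing gcd(|Δx|,|Δy|) over the edges gives the boundary count: gcd(12,27) + gcd(59,22) + gcd(11,59) + gcd(36,10) = 3+1+1+2 = 7.
Pick's theorem gives I = A − B/2 + 1 = 4091/2 − 7/2 + 1 = 2043, so the closed region contains I + B = 2043 + 7 = 2050 lattice points.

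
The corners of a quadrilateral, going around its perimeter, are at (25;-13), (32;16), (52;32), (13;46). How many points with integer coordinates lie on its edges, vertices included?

7

Along each edge there are gcd(|Δx|,|Δy|)+1 lattice points, so counting each shared vertex once the boundary has gcd(7,29) + gcd(20,16) + gcd(39,14) + gcd(12,59) = 1+4+1+1 = 7.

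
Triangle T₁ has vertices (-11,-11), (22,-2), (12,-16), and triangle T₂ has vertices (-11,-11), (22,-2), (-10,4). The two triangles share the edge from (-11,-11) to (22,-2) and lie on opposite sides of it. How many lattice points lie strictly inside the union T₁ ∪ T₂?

The union is the simple quadrilateral with vertices (-11,-11), (12,-16), (22,-2), (-10,4) in order.
By the shoelace formula, twice the signed area is |[(-11)·(-16) − 12·(-11)] + [12·(-2) − 22·(-16)] + [22·4 − (-10)·(-2)] + [(-10)·(-11) − (-11)·4]| = 858, so the area is 429.
Along each edge there are gcd(|Δx|,|Δy|)+1 lattice points, so counting each shared vertex once the boundary has gcd(23,5) + gcd(10,14) + gcd(32,6) + gcd(1,15) = 1+2+2+1 = 6.
By Pick's theorem I = A − B/2 + 1 = 429 − 6/2 + 1 = 427.

427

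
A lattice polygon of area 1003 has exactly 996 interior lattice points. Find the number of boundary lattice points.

16

Pick's theorem gives A = I + B/2 − 1, so B = 2(A − I + 1) = 2(1003 − 996 + 1) = 16.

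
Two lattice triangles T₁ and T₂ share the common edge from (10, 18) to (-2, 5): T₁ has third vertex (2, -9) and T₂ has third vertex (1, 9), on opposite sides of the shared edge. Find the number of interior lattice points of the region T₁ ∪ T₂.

The union is the simple quadrilateral with vertices (10, 18), (2, -9), (-2, 5), (1, 9) in order.
The shoelace formula gives twice the area as |(10·(-9) − 2·18) + (2·5 − (-2)·(-9)) + ((-2)·9 − 1·5) + (1·18 − 10·9)| = 229, so the area is 114.5.
Along each edge there are gcd(|Δx|,|Δy|)+1 lattice points, so counting each shared vertex once the boundary has gcd(8,27) + gcd(4,14) + gcd(3,4) + gcd(9,9) = 1+2+1+9 = 13.
By Pick's theorem I = A − B/2 + 1 = 114.5 − 13/2 + 1 = 109.

109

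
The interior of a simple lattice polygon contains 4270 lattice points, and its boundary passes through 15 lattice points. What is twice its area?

8553

Pick's theorem states A = I + B/2 − 1, so A = 4270 + 15/2 − 1 = 8553/2.
Hence 2A = 8553.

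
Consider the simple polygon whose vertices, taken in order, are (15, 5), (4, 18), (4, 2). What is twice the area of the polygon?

The shoelace formula gives twice the area as |(15·18 − 4·5) + (4·2 − 4·18) + (4·5 − 15·2)| = 176, so the area is 88.

176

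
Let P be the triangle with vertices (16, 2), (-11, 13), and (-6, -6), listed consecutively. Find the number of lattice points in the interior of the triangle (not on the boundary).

Using the shoelace formula, 2A = |[16·13 − (-11)·2] + [(-11)·(-6) − (-6)·13] + [(-6)·2 − 16·(-6)]| = 458, so the area is 229.
Summing gcd(|Δx|,|Δy|) over the edges gives the boundary count: gcd(27,11) + gcd(5,19) + gcd(22,8) = 1+1+2 = 4.
Pick's theorem gives I = A − B/2 + 1 = 229 − 4/2 + 1 = 228.

228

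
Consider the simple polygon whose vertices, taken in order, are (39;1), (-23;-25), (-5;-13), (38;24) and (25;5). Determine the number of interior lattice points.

487

The shoelace formula gives twice the area as |[39·(-25) − (-23)·1] + [(-23)·(-13) − (-5)·(-25)] + [(-5)·24 − 38·(-13)] + [38·5 − 25·24] + [25·1 − 39·5]| = 984, so the area is 492.
Summing gcd(|Δx|,|Δy|) over the edges gives the boundary count: gcd(62,26) + gcd(18,12) + gcd(43,37) + gcd(13,19) + gcd(14,4) = 2+6+1+1+2 = 12.
Pick's theorem gives I = A − B/2 + 1 = 492 − 12/2 + 1 = 487.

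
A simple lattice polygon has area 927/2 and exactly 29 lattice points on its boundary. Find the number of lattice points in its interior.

Pick's theorem A = I + B/2 − 1 rearranges to I = A − B/2 + 1 = 927/2 − 29/2 + 1 = 450.

450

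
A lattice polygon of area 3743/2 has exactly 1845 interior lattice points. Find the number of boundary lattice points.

55

Pick's theorem gives A = I + B/2 − 1, so B = 2(A − I + 1) = 2(3743/2 − 1845 + 1) = 55.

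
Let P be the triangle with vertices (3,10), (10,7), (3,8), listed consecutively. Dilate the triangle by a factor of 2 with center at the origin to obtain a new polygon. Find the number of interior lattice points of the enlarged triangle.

The shoelace formula gives twice the area as |(3·7 − 10·10) + (10·8 − 3·7) + (3·10 − 3·8)| = 14, so the area is 7.
Summing gcd(|Δx|,|Δy|) over the edges gives the boundary count: gcd(7,3) + gcd(7,1) + gcd(0,2) = 1+1+2 = 4.
Scaling by 2 multiplies the area by 2² = 4 (so the new area is 28) and multiplies the boundary lattice-point count by 2, giving 8.
By Pick's theorem, the interior count of the dilated polygon is 28 − 8/2 + 1 = 25.

25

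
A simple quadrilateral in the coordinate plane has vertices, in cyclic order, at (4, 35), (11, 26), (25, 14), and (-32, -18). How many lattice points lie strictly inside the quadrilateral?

912

The shoelace formula gives twice the area as |[4·26 − 11·35] + [11·14 − 25·26] + [25·(-18) − (-32)·14] + [(-32)·35 − 4·(-18)]| = 1827, so the area is 1827/2.
The number of boundary lattice points is Σ gcd(|Δx|,|Δy|) = gcd(7,9) + gcd(14,12) + gcd(57,32) + gcd(36,53) = 1+2+1+1 = 5.
Pick's theorem gives I = A − B/2 + 1 = 1827/2 − 5/2 + 1 = 912.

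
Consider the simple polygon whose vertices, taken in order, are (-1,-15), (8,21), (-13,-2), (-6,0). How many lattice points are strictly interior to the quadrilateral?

210

By the shoelace formula, twice the signed area is |[(-1)·21 − 8·(-15)] + [8·(-2) − (-13)·21] + [(-13)·0 − (-6)·(-2)] + [(-6)·(-15) − (-1)·0]| = 434, so the area is 217.
The number of boundary lattice points is Σ gcd(|Δx|,|Δy|) = gcd(9,36) + gcd(21,23) + gcd(7,2) + gcd(5,15) = 9+1+1+5 = 16.
By Pick's theorem A = I + B/2 − 1, so I = 217 − 16/2 + 1 = 210.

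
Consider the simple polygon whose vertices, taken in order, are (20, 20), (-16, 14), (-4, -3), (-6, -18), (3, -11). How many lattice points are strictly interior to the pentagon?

575

Using the shoelace formula, 2A = |[20·14 − (-16)·20] + [(-16)·(-3) − (-4)·14] + [(-4)·(-18) − (-6)·(-3)] + [(-6)·(-11) − 3·(-18)] + [3·20 − 20·(-11)]| = 1158, so the area is 579.
The number of boundary lattice points is Σ gcd(|Δx|,|Δy|) = gcd(36,6) + gcd(12,17) + gcd(2,15) + gcd(9,7) + gcd(17,31) = 6+1+1+1+1 = 10.
By Pick's theorem A = I + B/2 − 1, so I = 579 − 10/2 + 1 = 575.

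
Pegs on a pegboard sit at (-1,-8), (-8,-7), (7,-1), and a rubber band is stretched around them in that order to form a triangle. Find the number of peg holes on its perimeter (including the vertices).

5

The number of boundary lattice points is Σ gcd(|Δx|,|Δy|) = gcd(7,1) + gcd(15,6) + gcd(8,7) = 1+3+1 = 5.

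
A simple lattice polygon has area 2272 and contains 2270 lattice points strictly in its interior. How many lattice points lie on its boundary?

6

Pick's theorem gives A = I + B/2 − 1, so B = 2(A − I + 1) = 2(2272 − 2270 + 1) = 6.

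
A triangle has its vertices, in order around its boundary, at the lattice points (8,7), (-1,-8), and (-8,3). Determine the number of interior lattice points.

The shoelace formula gives twice the area as |(8·(-8) − (-1)·7) + ((-1)·3 − (-8)·(-8)) + ((-8)·7 − 8·3)| = 204, so the area is 102.
The number of boundary lattice points is Σ gcd(|Δx|,|Δy|) = gcd(9,15) + gcd(7,11) + gcd(16,4) = 3+1+4 = 8.
Pick's theorem gives I = A − B/2 + 1 = 102 − 8/2 + 1 = 99.

99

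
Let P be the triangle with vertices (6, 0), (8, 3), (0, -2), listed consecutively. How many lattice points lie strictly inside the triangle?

The shoelace formula gives twice the area as |[6·3 − 8·0] + [8·(-2) − 0·3] + [0·0 − 6·(-2)]| = 14, so the area is 7.
Summing gcd(|Δx|,|Δy|) over the edges gives the boundary count: gcd(2,3) + gcd(8,5) + gcd(6,2) = 1+1+2 = 4.
By Pick's theorem A = I + B/2 − 1, so I = 7 − 4/2 + 1 = 6.

6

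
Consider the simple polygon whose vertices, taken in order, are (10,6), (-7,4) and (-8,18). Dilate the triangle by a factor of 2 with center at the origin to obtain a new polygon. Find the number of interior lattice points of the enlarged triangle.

The shoelace formula gives twice the area as |[10·4 − (-7)·6] + [(-7)·18 − (-8)·4] + [(-8)·6 − 10·18]| = 240, so the area is 120.
Along each edge there are gcd(|Δx|,|Δy|)+1 lattice points, so counting each shared vertex once the boundary has gcd(17,2) + gcd(1,14) + gcd(18,12) = 1+1+6 = 8.
Scaling by 2 multiplies the area by 2² = 4 (so the new area is 480) and multiplies the boundary lattice-point count by 2, giving 16.
By Pick's theorem, the interior count of the dilated polygon is 480 − 16/2 + 1 = 473.

473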